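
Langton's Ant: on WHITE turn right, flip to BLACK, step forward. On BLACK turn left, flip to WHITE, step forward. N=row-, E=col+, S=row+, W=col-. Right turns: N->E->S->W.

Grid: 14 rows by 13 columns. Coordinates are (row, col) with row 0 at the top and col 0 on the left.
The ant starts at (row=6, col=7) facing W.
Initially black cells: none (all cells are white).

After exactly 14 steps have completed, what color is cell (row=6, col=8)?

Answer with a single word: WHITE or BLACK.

Answer: BLACK

Derivation:
Step 1: on WHITE (6,7): turn R to N, flip to black, move to (5,7). |black|=1
Step 2: on WHITE (5,7): turn R to E, flip to black, move to (5,8). |black|=2
Step 3: on WHITE (5,8): turn R to S, flip to black, move to (6,8). |black|=3
Step 4: on WHITE (6,8): turn R to W, flip to black, move to (6,7). |black|=4
Step 5: on BLACK (6,7): turn L to S, flip to white, move to (7,7). |black|=3
Step 6: on WHITE (7,7): turn R to W, flip to black, move to (7,6). |black|=4
Step 7: on WHITE (7,6): turn R to N, flip to black, move to (6,6). |black|=5
Step 8: on WHITE (6,6): turn R to E, flip to black, move to (6,7). |black|=6
Step 9: on WHITE (6,7): turn R to S, flip to black, move to (7,7). |black|=7
Step 10: on BLACK (7,7): turn L to E, flip to white, move to (7,8). |black|=6
Step 11: on WHITE (7,8): turn R to S, flip to black, move to (8,8). |black|=7
Step 12: on WHITE (8,8): turn R to W, flip to black, move to (8,7). |black|=8
Step 13: on WHITE (8,7): turn R to N, flip to black, move to (7,7). |black|=9
Step 14: on WHITE (7,7): turn R to E, flip to black, move to (7,8). |black|=10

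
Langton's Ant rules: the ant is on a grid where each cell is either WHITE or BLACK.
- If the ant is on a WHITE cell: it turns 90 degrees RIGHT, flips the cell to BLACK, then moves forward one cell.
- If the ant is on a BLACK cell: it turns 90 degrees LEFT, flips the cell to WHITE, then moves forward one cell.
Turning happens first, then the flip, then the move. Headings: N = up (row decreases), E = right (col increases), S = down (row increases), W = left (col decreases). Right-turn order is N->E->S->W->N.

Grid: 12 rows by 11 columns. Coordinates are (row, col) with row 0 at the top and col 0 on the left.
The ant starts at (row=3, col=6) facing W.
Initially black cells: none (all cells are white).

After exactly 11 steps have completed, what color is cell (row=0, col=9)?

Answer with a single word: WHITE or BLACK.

Answer: WHITE

Derivation:
Step 1: on WHITE (3,6): turn R to N, flip to black, move to (2,6). |black|=1
Step 2: on WHITE (2,6): turn R to E, flip to black, move to (2,7). |black|=2
Step 3: on WHITE (2,7): turn R to S, flip to black, move to (3,7). |black|=3
Step 4: on WHITE (3,7): turn R to W, flip to black, move to (3,6). |black|=4
Step 5: on BLACK (3,6): turn L to S, flip to white, move to (4,6). |black|=3
Step 6: on WHITE (4,6): turn R to W, flip to black, move to (4,5). |black|=4
Step 7: on WHITE (4,5): turn R to N, flip to black, move to (3,5). |black|=5
Step 8: on WHITE (3,5): turn R to E, flip to black, move to (3,6). |black|=6
Step 9: on WHITE (3,6): turn R to S, flip to black, move to (4,6). |black|=7
Step 10: on BLACK (4,6): turn L to E, flip to white, move to (4,7). |black|=6
Step 11: on WHITE (4,7): turn R to S, flip to black, move to (5,7). |black|=7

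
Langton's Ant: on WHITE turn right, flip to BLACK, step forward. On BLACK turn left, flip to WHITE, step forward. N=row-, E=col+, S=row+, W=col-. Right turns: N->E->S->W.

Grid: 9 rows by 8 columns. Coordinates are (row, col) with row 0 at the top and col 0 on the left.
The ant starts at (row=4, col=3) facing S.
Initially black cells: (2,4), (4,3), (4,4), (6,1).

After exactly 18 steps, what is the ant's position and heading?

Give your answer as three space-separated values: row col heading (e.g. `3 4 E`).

Step 1: on BLACK (4,3): turn L to E, flip to white, move to (4,4). |black|=3
Step 2: on BLACK (4,4): turn L to N, flip to white, move to (3,4). |black|=2
Step 3: on WHITE (3,4): turn R to E, flip to black, move to (3,5). |black|=3
Step 4: on WHITE (3,5): turn R to S, flip to black, move to (4,5). |black|=4
Step 5: on WHITE (4,5): turn R to W, flip to black, move to (4,4). |black|=5
Step 6: on WHITE (4,4): turn R to N, flip to black, move to (3,4). |black|=6
Step 7: on BLACK (3,4): turn L to W, flip to white, move to (3,3). |black|=5
Step 8: on WHITE (3,3): turn R to N, flip to black, move to (2,3). |black|=6
Step 9: on WHITE (2,3): turn R to E, flip to black, move to (2,4). |black|=7
Step 10: on BLACK (2,4): turn L to N, flip to white, move to (1,4). |black|=6
Step 11: on WHITE (1,4): turn R to E, flip to black, move to (1,5). |black|=7
Step 12: on WHITE (1,5): turn R to S, flip to black, move to (2,5). |black|=8
Step 13: on WHITE (2,5): turn R to W, flip to black, move to (2,4). |black|=9
Step 14: on WHITE (2,4): turn R to N, flip to black, move to (1,4). |black|=10
Step 15: on BLACK (1,4): turn L to W, flip to white, move to (1,3). |black|=9
Step 16: on WHITE (1,3): turn R to N, flip to black, move to (0,3). |black|=10
Step 17: on WHITE (0,3): turn R to E, flip to black, move to (0,4). |black|=11
Step 18: on WHITE (0,4): turn R to S, flip to black, move to (1,4). |black|=12

Answer: 1 4 S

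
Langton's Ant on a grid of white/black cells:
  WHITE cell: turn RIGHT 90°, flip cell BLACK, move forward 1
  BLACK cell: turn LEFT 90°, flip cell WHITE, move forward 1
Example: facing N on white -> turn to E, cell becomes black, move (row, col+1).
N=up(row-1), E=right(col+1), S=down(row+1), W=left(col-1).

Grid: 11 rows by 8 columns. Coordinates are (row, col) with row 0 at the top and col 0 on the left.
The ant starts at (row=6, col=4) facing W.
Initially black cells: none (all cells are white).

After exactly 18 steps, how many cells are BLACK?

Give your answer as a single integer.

Step 1: on WHITE (6,4): turn R to N, flip to black, move to (5,4). |black|=1
Step 2: on WHITE (5,4): turn R to E, flip to black, move to (5,5). |black|=2
Step 3: on WHITE (5,5): turn R to S, flip to black, move to (6,5). |black|=3
Step 4: on WHITE (6,5): turn R to W, flip to black, move to (6,4). |black|=4
Step 5: on BLACK (6,4): turn L to S, flip to white, move to (7,4). |black|=3
Step 6: on WHITE (7,4): turn R to W, flip to black, move to (7,3). |black|=4
Step 7: on WHITE (7,3): turn R to N, flip to black, move to (6,3). |black|=5
Step 8: on WHITE (6,3): turn R to E, flip to black, move to (6,4). |black|=6
Step 9: on WHITE (6,4): turn R to S, flip to black, move to (7,4). |black|=7
Step 10: on BLACK (7,4): turn L to E, flip to white, move to (7,5). |black|=6
Step 11: on WHITE (7,5): turn R to S, flip to black, move to (8,5). |black|=7
Step 12: on WHITE (8,5): turn R to W, flip to black, move to (8,4). |black|=8
Step 13: on WHITE (8,4): turn R to N, flip to black, move to (7,4). |black|=9
Step 14: on WHITE (7,4): turn R to E, flip to black, move to (7,5). |black|=10
Step 15: on BLACK (7,5): turn L to N, flip to white, move to (6,5). |black|=9
Step 16: on BLACK (6,5): turn L to W, flip to white, move to (6,4). |black|=8
Step 17: on BLACK (6,4): turn L to S, flip to white, move to (7,4). |black|=7
Step 18: on BLACK (7,4): turn L to E, flip to white, move to (7,5). |black|=6

Answer: 6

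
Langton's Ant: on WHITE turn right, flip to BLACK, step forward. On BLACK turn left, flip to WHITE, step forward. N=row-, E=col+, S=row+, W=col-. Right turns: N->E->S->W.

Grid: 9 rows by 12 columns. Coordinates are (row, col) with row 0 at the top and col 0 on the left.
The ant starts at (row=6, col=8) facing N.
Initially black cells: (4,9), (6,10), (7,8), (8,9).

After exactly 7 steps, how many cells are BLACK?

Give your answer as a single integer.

Answer: 9

Derivation:
Step 1: on WHITE (6,8): turn R to E, flip to black, move to (6,9). |black|=5
Step 2: on WHITE (6,9): turn R to S, flip to black, move to (7,9). |black|=6
Step 3: on WHITE (7,9): turn R to W, flip to black, move to (7,8). |black|=7
Step 4: on BLACK (7,8): turn L to S, flip to white, move to (8,8). |black|=6
Step 5: on WHITE (8,8): turn R to W, flip to black, move to (8,7). |black|=7
Step 6: on WHITE (8,7): turn R to N, flip to black, move to (7,7). |black|=8
Step 7: on WHITE (7,7): turn R to E, flip to black, move to (7,8). |black|=9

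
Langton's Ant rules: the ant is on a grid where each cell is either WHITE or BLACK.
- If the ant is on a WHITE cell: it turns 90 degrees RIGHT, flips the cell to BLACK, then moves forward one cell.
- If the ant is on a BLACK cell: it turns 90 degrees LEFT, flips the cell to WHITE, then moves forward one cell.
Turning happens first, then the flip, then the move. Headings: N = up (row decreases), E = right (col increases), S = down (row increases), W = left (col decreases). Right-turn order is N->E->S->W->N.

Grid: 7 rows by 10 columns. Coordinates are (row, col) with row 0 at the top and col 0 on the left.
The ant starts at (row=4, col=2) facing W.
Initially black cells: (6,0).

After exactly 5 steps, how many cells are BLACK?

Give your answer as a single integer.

Answer: 4

Derivation:
Step 1: on WHITE (4,2): turn R to N, flip to black, move to (3,2). |black|=2
Step 2: on WHITE (3,2): turn R to E, flip to black, move to (3,3). |black|=3
Step 3: on WHITE (3,3): turn R to S, flip to black, move to (4,3). |black|=4
Step 4: on WHITE (4,3): turn R to W, flip to black, move to (4,2). |black|=5
Step 5: on BLACK (4,2): turn L to S, flip to white, move to (5,2). |black|=4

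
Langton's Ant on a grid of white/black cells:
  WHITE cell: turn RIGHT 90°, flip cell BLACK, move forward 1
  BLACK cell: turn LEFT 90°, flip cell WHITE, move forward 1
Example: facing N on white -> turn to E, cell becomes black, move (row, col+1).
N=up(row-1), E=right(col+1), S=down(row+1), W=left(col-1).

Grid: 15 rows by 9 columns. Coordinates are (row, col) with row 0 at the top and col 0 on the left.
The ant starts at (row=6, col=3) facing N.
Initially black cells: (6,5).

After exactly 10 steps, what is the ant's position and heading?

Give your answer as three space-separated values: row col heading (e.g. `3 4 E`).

Step 1: on WHITE (6,3): turn R to E, flip to black, move to (6,4). |black|=2
Step 2: on WHITE (6,4): turn R to S, flip to black, move to (7,4). |black|=3
Step 3: on WHITE (7,4): turn R to W, flip to black, move to (7,3). |black|=4
Step 4: on WHITE (7,3): turn R to N, flip to black, move to (6,3). |black|=5
Step 5: on BLACK (6,3): turn L to W, flip to white, move to (6,2). |black|=4
Step 6: on WHITE (6,2): turn R to N, flip to black, move to (5,2). |black|=5
Step 7: on WHITE (5,2): turn R to E, flip to black, move to (5,3). |black|=6
Step 8: on WHITE (5,3): turn R to S, flip to black, move to (6,3). |black|=7
Step 9: on WHITE (6,3): turn R to W, flip to black, move to (6,2). |black|=8
Step 10: on BLACK (6,2): turn L to S, flip to white, move to (7,2). |black|=7

Answer: 7 2 S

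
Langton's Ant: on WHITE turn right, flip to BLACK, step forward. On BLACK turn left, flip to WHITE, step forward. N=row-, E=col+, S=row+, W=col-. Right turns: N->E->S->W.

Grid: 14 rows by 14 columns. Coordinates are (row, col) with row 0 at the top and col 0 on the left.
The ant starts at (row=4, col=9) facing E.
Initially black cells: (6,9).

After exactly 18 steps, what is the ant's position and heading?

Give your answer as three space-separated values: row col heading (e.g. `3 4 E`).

Step 1: on WHITE (4,9): turn R to S, flip to black, move to (5,9). |black|=2
Step 2: on WHITE (5,9): turn R to W, flip to black, move to (5,8). |black|=3
Step 3: on WHITE (5,8): turn R to N, flip to black, move to (4,8). |black|=4
Step 4: on WHITE (4,8): turn R to E, flip to black, move to (4,9). |black|=5
Step 5: on BLACK (4,9): turn L to N, flip to white, move to (3,9). |black|=4
Step 6: on WHITE (3,9): turn R to E, flip to black, move to (3,10). |black|=5
Step 7: on WHITE (3,10): turn R to S, flip to black, move to (4,10). |black|=6
Step 8: on WHITE (4,10): turn R to W, flip to black, move to (4,9). |black|=7
Step 9: on WHITE (4,9): turn R to N, flip to black, move to (3,9). |black|=8
Step 10: on BLACK (3,9): turn L to W, flip to white, move to (3,8). |black|=7
Step 11: on WHITE (3,8): turn R to N, flip to black, move to (2,8). |black|=8
Step 12: on WHITE (2,8): turn R to E, flip to black, move to (2,9). |black|=9
Step 13: on WHITE (2,9): turn R to S, flip to black, move to (3,9). |black|=10
Step 14: on WHITE (3,9): turn R to W, flip to black, move to (3,8). |black|=11
Step 15: on BLACK (3,8): turn L to S, flip to white, move to (4,8). |black|=10
Step 16: on BLACK (4,8): turn L to E, flip to white, move to (4,9). |black|=9
Step 17: on BLACK (4,9): turn L to N, flip to white, move to (3,9). |black|=8
Step 18: on BLACK (3,9): turn L to W, flip to white, move to (3,8). |black|=7

Answer: 3 8 W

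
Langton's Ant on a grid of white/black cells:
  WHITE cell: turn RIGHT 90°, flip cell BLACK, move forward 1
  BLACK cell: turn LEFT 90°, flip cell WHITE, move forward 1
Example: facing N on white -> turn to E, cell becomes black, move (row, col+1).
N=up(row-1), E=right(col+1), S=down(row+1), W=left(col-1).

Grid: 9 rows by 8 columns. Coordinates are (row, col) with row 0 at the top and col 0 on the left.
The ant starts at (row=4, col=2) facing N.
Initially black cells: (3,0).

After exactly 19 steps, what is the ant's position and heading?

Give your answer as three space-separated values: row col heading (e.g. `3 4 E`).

Step 1: on WHITE (4,2): turn R to E, flip to black, move to (4,3). |black|=2
Step 2: on WHITE (4,3): turn R to S, flip to black, move to (5,3). |black|=3
Step 3: on WHITE (5,3): turn R to W, flip to black, move to (5,2). |black|=4
Step 4: on WHITE (5,2): turn R to N, flip to black, move to (4,2). |black|=5
Step 5: on BLACK (4,2): turn L to W, flip to white, move to (4,1). |black|=4
Step 6: on WHITE (4,1): turn R to N, flip to black, move to (3,1). |black|=5
Step 7: on WHITE (3,1): turn R to E, flip to black, move to (3,2). |black|=6
Step 8: on WHITE (3,2): turn R to S, flip to black, move to (4,2). |black|=7
Step 9: on WHITE (4,2): turn R to W, flip to black, move to (4,1). |black|=8
Step 10: on BLACK (4,1): turn L to S, flip to white, move to (5,1). |black|=7
Step 11: on WHITE (5,1): turn R to W, flip to black, move to (5,0). |black|=8
Step 12: on WHITE (5,0): turn R to N, flip to black, move to (4,0). |black|=9
Step 13: on WHITE (4,0): turn R to E, flip to black, move to (4,1). |black|=10
Step 14: on WHITE (4,1): turn R to S, flip to black, move to (5,1). |black|=11
Step 15: on BLACK (5,1): turn L to E, flip to white, move to (5,2). |black|=10
Step 16: on BLACK (5,2): turn L to N, flip to white, move to (4,2). |black|=9
Step 17: on BLACK (4,2): turn L to W, flip to white, move to (4,1). |black|=8
Step 18: on BLACK (4,1): turn L to S, flip to white, move to (5,1). |black|=7
Step 19: on WHITE (5,1): turn R to W, flip to black, move to (5,0). |black|=8

Answer: 5 0 W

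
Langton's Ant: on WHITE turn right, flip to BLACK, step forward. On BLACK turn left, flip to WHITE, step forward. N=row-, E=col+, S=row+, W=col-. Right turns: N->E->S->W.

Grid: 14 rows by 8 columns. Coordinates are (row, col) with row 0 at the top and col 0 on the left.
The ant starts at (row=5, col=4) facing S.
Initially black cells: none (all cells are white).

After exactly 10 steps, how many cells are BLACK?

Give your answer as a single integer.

Step 1: on WHITE (5,4): turn R to W, flip to black, move to (5,3). |black|=1
Step 2: on WHITE (5,3): turn R to N, flip to black, move to (4,3). |black|=2
Step 3: on WHITE (4,3): turn R to E, flip to black, move to (4,4). |black|=3
Step 4: on WHITE (4,4): turn R to S, flip to black, move to (5,4). |black|=4
Step 5: on BLACK (5,4): turn L to E, flip to white, move to (5,5). |black|=3
Step 6: on WHITE (5,5): turn R to S, flip to black, move to (6,5). |black|=4
Step 7: on WHITE (6,5): turn R to W, flip to black, move to (6,4). |black|=5
Step 8: on WHITE (6,4): turn R to N, flip to black, move to (5,4). |black|=6
Step 9: on WHITE (5,4): turn R to E, flip to black, move to (5,5). |black|=7
Step 10: on BLACK (5,5): turn L to N, flip to white, move to (4,5). |black|=6

Answer: 6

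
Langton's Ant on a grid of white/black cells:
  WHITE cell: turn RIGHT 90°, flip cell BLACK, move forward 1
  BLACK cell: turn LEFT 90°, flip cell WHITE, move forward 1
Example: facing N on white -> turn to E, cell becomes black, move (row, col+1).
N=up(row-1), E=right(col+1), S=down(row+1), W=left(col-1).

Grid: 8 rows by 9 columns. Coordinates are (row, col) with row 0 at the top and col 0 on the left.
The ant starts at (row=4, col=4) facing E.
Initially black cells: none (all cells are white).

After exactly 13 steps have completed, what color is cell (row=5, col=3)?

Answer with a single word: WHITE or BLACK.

Answer: BLACK

Derivation:
Step 1: on WHITE (4,4): turn R to S, flip to black, move to (5,4). |black|=1
Step 2: on WHITE (5,4): turn R to W, flip to black, move to (5,3). |black|=2
Step 3: on WHITE (5,3): turn R to N, flip to black, move to (4,3). |black|=3
Step 4: on WHITE (4,3): turn R to E, flip to black, move to (4,4). |black|=4
Step 5: on BLACK (4,4): turn L to N, flip to white, move to (3,4). |black|=3
Step 6: on WHITE (3,4): turn R to E, flip to black, move to (3,5). |black|=4
Step 7: on WHITE (3,5): turn R to S, flip to black, move to (4,5). |black|=5
Step 8: on WHITE (4,5): turn R to W, flip to black, move to (4,4). |black|=6
Step 9: on WHITE (4,4): turn R to N, flip to black, move to (3,4). |black|=7
Step 10: on BLACK (3,4): turn L to W, flip to white, move to (3,3). |black|=6
Step 11: on WHITE (3,3): turn R to N, flip to black, move to (2,3). |black|=7
Step 12: on WHITE (2,3): turn R to E, flip to black, move to (2,4). |black|=8
Step 13: on WHITE (2,4): turn R to S, flip to black, move to (3,4). |black|=9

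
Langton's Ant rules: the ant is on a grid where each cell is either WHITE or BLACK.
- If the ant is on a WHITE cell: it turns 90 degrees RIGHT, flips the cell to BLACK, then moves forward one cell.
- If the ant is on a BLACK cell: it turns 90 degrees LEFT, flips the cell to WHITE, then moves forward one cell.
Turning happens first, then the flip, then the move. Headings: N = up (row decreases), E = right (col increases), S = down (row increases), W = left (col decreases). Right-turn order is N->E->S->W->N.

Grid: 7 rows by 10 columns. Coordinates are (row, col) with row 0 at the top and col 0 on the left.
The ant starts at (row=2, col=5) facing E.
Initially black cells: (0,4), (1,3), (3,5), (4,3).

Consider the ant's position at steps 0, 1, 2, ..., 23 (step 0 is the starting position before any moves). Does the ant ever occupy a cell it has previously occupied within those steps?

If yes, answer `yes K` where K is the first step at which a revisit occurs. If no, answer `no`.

Step 1: on WHITE (2,5): turn R to S, flip to black, move to (3,5). |black|=5 — new cell
Step 2: on BLACK (3,5): turn L to E, flip to white, move to (3,6). |black|=4 — new cell
Step 3: on WHITE (3,6): turn R to S, flip to black, move to (4,6). |black|=5 — new cell
Step 4: on WHITE (4,6): turn R to W, flip to black, move to (4,5). |black|=6 — new cell
Step 5: on WHITE (4,5): turn R to N, flip to black, move to (3,5). |black|=7 — REVISIT

Answer: yes 5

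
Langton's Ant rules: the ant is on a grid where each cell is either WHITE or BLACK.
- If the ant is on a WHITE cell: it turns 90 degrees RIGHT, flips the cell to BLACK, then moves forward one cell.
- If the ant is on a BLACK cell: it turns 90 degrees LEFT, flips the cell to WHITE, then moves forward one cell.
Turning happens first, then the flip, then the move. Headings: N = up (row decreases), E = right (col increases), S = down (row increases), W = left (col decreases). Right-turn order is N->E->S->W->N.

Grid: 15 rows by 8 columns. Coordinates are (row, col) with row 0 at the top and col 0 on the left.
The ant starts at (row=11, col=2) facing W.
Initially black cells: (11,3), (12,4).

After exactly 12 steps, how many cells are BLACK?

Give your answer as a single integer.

Answer: 8

Derivation:
Step 1: on WHITE (11,2): turn R to N, flip to black, move to (10,2). |black|=3
Step 2: on WHITE (10,2): turn R to E, flip to black, move to (10,3). |black|=4
Step 3: on WHITE (10,3): turn R to S, flip to black, move to (11,3). |black|=5
Step 4: on BLACK (11,3): turn L to E, flip to white, move to (11,4). |black|=4
Step 5: on WHITE (11,4): turn R to S, flip to black, move to (12,4). |black|=5
Step 6: on BLACK (12,4): turn L to E, flip to white, move to (12,5). |black|=4
Step 7: on WHITE (12,5): turn R to S, flip to black, move to (13,5). |black|=5
Step 8: on WHITE (13,5): turn R to W, flip to black, move to (13,4). |black|=6
Step 9: on WHITE (13,4): turn R to N, flip to black, move to (12,4). |black|=7
Step 10: on WHITE (12,4): turn R to E, flip to black, move to (12,5). |black|=8
Step 11: on BLACK (12,5): turn L to N, flip to white, move to (11,5). |black|=7
Step 12: on WHITE (11,5): turn R to E, flip to black, move to (11,6). |black|=8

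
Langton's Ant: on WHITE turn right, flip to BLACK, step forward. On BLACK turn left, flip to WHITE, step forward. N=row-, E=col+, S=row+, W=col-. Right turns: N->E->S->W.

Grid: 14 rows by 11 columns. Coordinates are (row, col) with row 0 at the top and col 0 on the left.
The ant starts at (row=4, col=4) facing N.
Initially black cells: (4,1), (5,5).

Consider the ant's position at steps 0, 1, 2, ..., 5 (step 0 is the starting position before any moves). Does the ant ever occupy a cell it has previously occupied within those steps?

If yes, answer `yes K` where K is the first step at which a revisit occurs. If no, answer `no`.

Answer: no

Derivation:
Step 1: on WHITE (4,4): turn R to E, flip to black, move to (4,5). |black|=3 — new cell
Step 2: on WHITE (4,5): turn R to S, flip to black, move to (5,5). |black|=4 — new cell
Step 3: on BLACK (5,5): turn L to E, flip to white, move to (5,6). |black|=3 — new cell
Step 4: on WHITE (5,6): turn R to S, flip to black, move to (6,6). |black|=4 — new cell
Step 5: on WHITE (6,6): turn R to W, flip to black, move to (6,5). |black|=5 — new cell
No revisit within 5 steps.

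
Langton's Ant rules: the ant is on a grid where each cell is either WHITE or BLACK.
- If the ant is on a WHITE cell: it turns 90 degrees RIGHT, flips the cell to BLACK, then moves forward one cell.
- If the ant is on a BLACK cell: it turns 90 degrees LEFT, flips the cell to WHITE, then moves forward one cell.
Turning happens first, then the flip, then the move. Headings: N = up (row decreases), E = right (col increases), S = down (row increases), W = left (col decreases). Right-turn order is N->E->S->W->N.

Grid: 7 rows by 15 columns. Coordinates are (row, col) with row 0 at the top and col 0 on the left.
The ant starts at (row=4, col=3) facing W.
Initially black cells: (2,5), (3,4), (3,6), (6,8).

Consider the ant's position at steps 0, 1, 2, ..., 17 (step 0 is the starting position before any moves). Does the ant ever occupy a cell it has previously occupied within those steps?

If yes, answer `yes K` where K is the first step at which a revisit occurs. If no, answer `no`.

Step 1: on WHITE (4,3): turn R to N, flip to black, move to (3,3). |black|=5 — new cell
Step 2: on WHITE (3,3): turn R to E, flip to black, move to (3,4). |black|=6 — new cell
Step 3: on BLACK (3,4): turn L to N, flip to white, move to (2,4). |black|=5 — new cell
Step 4: on WHITE (2,4): turn R to E, flip to black, move to (2,5). |black|=6 — new cell
Step 5: on BLACK (2,5): turn L to N, flip to white, move to (1,5). |black|=5 — new cell
Step 6: on WHITE (1,5): turn R to E, flip to black, move to (1,6). |black|=6 — new cell
Step 7: on WHITE (1,6): turn R to S, flip to black, move to (2,6). |black|=7 — new cell
Step 8: on WHITE (2,6): turn R to W, flip to black, move to (2,5). |black|=8 — REVISIT

Answer: yes 8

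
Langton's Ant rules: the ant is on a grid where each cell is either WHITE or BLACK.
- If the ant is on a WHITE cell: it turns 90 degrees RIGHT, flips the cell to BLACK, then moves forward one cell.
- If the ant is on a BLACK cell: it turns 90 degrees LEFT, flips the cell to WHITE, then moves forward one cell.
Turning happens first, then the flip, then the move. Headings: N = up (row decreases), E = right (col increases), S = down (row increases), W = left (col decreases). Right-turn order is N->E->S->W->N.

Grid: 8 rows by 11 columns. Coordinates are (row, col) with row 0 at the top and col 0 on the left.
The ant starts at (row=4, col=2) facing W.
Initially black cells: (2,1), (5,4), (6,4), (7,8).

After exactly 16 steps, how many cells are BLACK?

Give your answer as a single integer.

Step 1: on WHITE (4,2): turn R to N, flip to black, move to (3,2). |black|=5
Step 2: on WHITE (3,2): turn R to E, flip to black, move to (3,3). |black|=6
Step 3: on WHITE (3,3): turn R to S, flip to black, move to (4,3). |black|=7
Step 4: on WHITE (4,3): turn R to W, flip to black, move to (4,2). |black|=8
Step 5: on BLACK (4,2): turn L to S, flip to white, move to (5,2). |black|=7
Step 6: on WHITE (5,2): turn R to W, flip to black, move to (5,1). |black|=8
Step 7: on WHITE (5,1): turn R to N, flip to black, move to (4,1). |black|=9
Step 8: on WHITE (4,1): turn R to E, flip to black, move to (4,2). |black|=10
Step 9: on WHITE (4,2): turn R to S, flip to black, move to (5,2). |black|=11
Step 10: on BLACK (5,2): turn L to E, flip to white, move to (5,3). |black|=10
Step 11: on WHITE (5,3): turn R to S, flip to black, move to (6,3). |black|=11
Step 12: on WHITE (6,3): turn R to W, flip to black, move to (6,2). |black|=12
Step 13: on WHITE (6,2): turn R to N, flip to black, move to (5,2). |black|=13
Step 14: on WHITE (5,2): turn R to E, flip to black, move to (5,3). |black|=14
Step 15: on BLACK (5,3): turn L to N, flip to white, move to (4,3). |black|=13
Step 16: on BLACK (4,3): turn L to W, flip to white, move to (4,2). |black|=12

Answer: 12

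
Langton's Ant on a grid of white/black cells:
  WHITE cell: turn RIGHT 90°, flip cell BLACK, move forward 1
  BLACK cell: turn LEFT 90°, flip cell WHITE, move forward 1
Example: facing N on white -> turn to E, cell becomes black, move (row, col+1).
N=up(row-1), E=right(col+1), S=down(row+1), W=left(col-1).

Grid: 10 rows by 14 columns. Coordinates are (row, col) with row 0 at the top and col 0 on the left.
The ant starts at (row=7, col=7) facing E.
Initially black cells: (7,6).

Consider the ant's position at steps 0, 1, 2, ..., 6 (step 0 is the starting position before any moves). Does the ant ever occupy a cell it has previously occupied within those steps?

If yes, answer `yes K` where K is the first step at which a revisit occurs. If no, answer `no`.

Step 1: on WHITE (7,7): turn R to S, flip to black, move to (8,7). |black|=2 — new cell
Step 2: on WHITE (8,7): turn R to W, flip to black, move to (8,6). |black|=3 — new cell
Step 3: on WHITE (8,6): turn R to N, flip to black, move to (7,6). |black|=4 — new cell
Step 4: on BLACK (7,6): turn L to W, flip to white, move to (7,5). |black|=3 — new cell
Step 5: on WHITE (7,5): turn R to N, flip to black, move to (6,5). |black|=4 — new cell
Step 6: on WHITE (6,5): turn R to E, flip to black, move to (6,6). |black|=5 — new cell
No revisit within 6 steps.

Answer: no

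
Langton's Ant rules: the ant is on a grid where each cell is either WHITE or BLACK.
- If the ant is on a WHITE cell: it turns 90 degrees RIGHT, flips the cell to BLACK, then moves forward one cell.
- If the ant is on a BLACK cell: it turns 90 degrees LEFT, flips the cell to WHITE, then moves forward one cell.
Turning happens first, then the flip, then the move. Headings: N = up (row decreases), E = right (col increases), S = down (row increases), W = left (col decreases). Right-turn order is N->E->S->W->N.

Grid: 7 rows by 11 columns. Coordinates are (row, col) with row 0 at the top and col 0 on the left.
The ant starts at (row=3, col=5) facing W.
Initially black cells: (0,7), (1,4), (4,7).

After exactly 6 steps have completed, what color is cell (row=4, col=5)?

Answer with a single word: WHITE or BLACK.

Answer: BLACK

Derivation:
Step 1: on WHITE (3,5): turn R to N, flip to black, move to (2,5). |black|=4
Step 2: on WHITE (2,5): turn R to E, flip to black, move to (2,6). |black|=5
Step 3: on WHITE (2,6): turn R to S, flip to black, move to (3,6). |black|=6
Step 4: on WHITE (3,6): turn R to W, flip to black, move to (3,5). |black|=7
Step 5: on BLACK (3,5): turn L to S, flip to white, move to (4,5). |black|=6
Step 6: on WHITE (4,5): turn R to W, flip to black, move to (4,4). |black|=7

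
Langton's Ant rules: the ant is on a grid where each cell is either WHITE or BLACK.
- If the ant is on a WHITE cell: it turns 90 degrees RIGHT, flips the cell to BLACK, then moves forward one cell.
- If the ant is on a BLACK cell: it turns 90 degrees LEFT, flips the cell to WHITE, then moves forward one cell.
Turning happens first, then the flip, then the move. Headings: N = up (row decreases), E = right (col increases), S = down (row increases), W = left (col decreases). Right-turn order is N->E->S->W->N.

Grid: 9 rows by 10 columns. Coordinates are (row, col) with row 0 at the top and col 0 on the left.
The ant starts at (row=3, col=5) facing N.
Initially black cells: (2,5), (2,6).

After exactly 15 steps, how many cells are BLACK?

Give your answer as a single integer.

Step 1: on WHITE (3,5): turn R to E, flip to black, move to (3,6). |black|=3
Step 2: on WHITE (3,6): turn R to S, flip to black, move to (4,6). |black|=4
Step 3: on WHITE (4,6): turn R to W, flip to black, move to (4,5). |black|=5
Step 4: on WHITE (4,5): turn R to N, flip to black, move to (3,5). |black|=6
Step 5: on BLACK (3,5): turn L to W, flip to white, move to (3,4). |black|=5
Step 6: on WHITE (3,4): turn R to N, flip to black, move to (2,4). |black|=6
Step 7: on WHITE (2,4): turn R to E, flip to black, move to (2,5). |black|=7
Step 8: on BLACK (2,5): turn L to N, flip to white, move to (1,5). |black|=6
Step 9: on WHITE (1,5): turn R to E, flip to black, move to (1,6). |black|=7
Step 10: on WHITE (1,6): turn R to S, flip to black, move to (2,6). |black|=8
Step 11: on BLACK (2,6): turn L to E, flip to white, move to (2,7). |black|=7
Step 12: on WHITE (2,7): turn R to S, flip to black, move to (3,7). |black|=8
Step 13: on WHITE (3,7): turn R to W, flip to black, move to (3,6). |black|=9
Step 14: on BLACK (3,6): turn L to S, flip to white, move to (4,6). |black|=8
Step 15: on BLACK (4,6): turn L to E, flip to white, move to (4,7). |black|=7

Answer: 7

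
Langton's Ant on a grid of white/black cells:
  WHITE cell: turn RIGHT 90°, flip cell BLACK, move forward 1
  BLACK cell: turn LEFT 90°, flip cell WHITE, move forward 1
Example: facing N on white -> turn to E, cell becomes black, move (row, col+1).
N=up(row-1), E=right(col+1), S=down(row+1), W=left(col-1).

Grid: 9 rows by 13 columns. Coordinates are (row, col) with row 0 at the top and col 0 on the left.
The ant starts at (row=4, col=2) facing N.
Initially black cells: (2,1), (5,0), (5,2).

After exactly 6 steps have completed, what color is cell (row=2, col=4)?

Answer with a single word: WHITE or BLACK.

Answer: WHITE

Derivation:
Step 1: on WHITE (4,2): turn R to E, flip to black, move to (4,3). |black|=4
Step 2: on WHITE (4,3): turn R to S, flip to black, move to (5,3). |black|=5
Step 3: on WHITE (5,3): turn R to W, flip to black, move to (5,2). |black|=6
Step 4: on BLACK (5,2): turn L to S, flip to white, move to (6,2). |black|=5
Step 5: on WHITE (6,2): turn R to W, flip to black, move to (6,1). |black|=6
Step 6: on WHITE (6,1): turn R to N, flip to black, move to (5,1). |black|=7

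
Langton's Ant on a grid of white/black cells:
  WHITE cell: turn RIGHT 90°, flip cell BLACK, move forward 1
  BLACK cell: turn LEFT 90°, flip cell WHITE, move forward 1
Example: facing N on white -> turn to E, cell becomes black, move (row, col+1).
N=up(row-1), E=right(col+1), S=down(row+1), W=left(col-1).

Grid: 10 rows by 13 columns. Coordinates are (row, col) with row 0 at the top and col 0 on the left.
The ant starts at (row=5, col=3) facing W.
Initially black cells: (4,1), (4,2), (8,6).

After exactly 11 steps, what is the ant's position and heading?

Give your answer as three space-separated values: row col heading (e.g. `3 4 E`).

Step 1: on WHITE (5,3): turn R to N, flip to black, move to (4,3). |black|=4
Step 2: on WHITE (4,3): turn R to E, flip to black, move to (4,4). |black|=5
Step 3: on WHITE (4,4): turn R to S, flip to black, move to (5,4). |black|=6
Step 4: on WHITE (5,4): turn R to W, flip to black, move to (5,3). |black|=7
Step 5: on BLACK (5,3): turn L to S, flip to white, move to (6,3). |black|=6
Step 6: on WHITE (6,3): turn R to W, flip to black, move to (6,2). |black|=7
Step 7: on WHITE (6,2): turn R to N, flip to black, move to (5,2). |black|=8
Step 8: on WHITE (5,2): turn R to E, flip to black, move to (5,3). |black|=9
Step 9: on WHITE (5,3): turn R to S, flip to black, move to (6,3). |black|=10
Step 10: on BLACK (6,3): turn L to E, flip to white, move to (6,4). |black|=9
Step 11: on WHITE (6,4): turn R to S, flip to black, move to (7,4). |black|=10

Answer: 7 4 S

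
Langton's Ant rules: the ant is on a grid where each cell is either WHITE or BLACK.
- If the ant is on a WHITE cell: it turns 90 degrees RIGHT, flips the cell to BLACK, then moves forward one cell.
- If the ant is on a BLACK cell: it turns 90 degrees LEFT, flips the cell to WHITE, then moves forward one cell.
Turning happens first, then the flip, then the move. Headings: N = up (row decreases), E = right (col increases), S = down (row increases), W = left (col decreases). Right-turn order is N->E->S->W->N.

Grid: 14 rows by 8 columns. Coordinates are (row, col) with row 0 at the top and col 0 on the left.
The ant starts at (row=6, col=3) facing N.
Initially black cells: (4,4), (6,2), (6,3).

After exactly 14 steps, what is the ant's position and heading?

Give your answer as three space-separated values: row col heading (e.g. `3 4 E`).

Answer: 7 4 S

Derivation:
Step 1: on BLACK (6,3): turn L to W, flip to white, move to (6,2). |black|=2
Step 2: on BLACK (6,2): turn L to S, flip to white, move to (7,2). |black|=1
Step 3: on WHITE (7,2): turn R to W, flip to black, move to (7,1). |black|=2
Step 4: on WHITE (7,1): turn R to N, flip to black, move to (6,1). |black|=3
Step 5: on WHITE (6,1): turn R to E, flip to black, move to (6,2). |black|=4
Step 6: on WHITE (6,2): turn R to S, flip to black, move to (7,2). |black|=5
Step 7: on BLACK (7,2): turn L to E, flip to white, move to (7,3). |black|=4
Step 8: on WHITE (7,3): turn R to S, flip to black, move to (8,3). |black|=5
Step 9: on WHITE (8,3): turn R to W, flip to black, move to (8,2). |black|=6
Step 10: on WHITE (8,2): turn R to N, flip to black, move to (7,2). |black|=7
Step 11: on WHITE (7,2): turn R to E, flip to black, move to (7,3). |black|=8
Step 12: on BLACK (7,3): turn L to N, flip to white, move to (6,3). |black|=7
Step 13: on WHITE (6,3): turn R to E, flip to black, move to (6,4). |black|=8
Step 14: on WHITE (6,4): turn R to S, flip to black, move to (7,4). |black|=9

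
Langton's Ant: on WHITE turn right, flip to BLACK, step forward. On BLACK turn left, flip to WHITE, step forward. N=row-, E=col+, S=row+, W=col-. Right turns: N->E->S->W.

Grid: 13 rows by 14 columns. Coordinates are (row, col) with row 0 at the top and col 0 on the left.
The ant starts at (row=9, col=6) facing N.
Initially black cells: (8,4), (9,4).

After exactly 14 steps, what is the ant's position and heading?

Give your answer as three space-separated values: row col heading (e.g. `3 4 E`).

Step 1: on WHITE (9,6): turn R to E, flip to black, move to (9,7). |black|=3
Step 2: on WHITE (9,7): turn R to S, flip to black, move to (10,7). |black|=4
Step 3: on WHITE (10,7): turn R to W, flip to black, move to (10,6). |black|=5
Step 4: on WHITE (10,6): turn R to N, flip to black, move to (9,6). |black|=6
Step 5: on BLACK (9,6): turn L to W, flip to white, move to (9,5). |black|=5
Step 6: on WHITE (9,5): turn R to N, flip to black, move to (8,5). |black|=6
Step 7: on WHITE (8,5): turn R to E, flip to black, move to (8,6). |black|=7
Step 8: on WHITE (8,6): turn R to S, flip to black, move to (9,6). |black|=8
Step 9: on WHITE (9,6): turn R to W, flip to black, move to (9,5). |black|=9
Step 10: on BLACK (9,5): turn L to S, flip to white, move to (10,5). |black|=8
Step 11: on WHITE (10,5): turn R to W, flip to black, move to (10,4). |black|=9
Step 12: on WHITE (10,4): turn R to N, flip to black, move to (9,4). |black|=10
Step 13: on BLACK (9,4): turn L to W, flip to white, move to (9,3). |black|=9
Step 14: on WHITE (9,3): turn R to N, flip to black, move to (8,3). |black|=10

Answer: 8 3 N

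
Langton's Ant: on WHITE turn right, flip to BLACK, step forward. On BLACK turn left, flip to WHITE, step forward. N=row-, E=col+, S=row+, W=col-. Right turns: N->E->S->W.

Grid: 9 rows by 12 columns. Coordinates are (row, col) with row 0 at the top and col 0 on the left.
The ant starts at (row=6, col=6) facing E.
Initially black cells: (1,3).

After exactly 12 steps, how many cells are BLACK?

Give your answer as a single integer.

Step 1: on WHITE (6,6): turn R to S, flip to black, move to (7,6). |black|=2
Step 2: on WHITE (7,6): turn R to W, flip to black, move to (7,5). |black|=3
Step 3: on WHITE (7,5): turn R to N, flip to black, move to (6,5). |black|=4
Step 4: on WHITE (6,5): turn R to E, flip to black, move to (6,6). |black|=5
Step 5: on BLACK (6,6): turn L to N, flip to white, move to (5,6). |black|=4
Step 6: on WHITE (5,6): turn R to E, flip to black, move to (5,7). |black|=5
Step 7: on WHITE (5,7): turn R to S, flip to black, move to (6,7). |black|=6
Step 8: on WHITE (6,7): turn R to W, flip to black, move to (6,6). |black|=7
Step 9: on WHITE (6,6): turn R to N, flip to black, move to (5,6). |black|=8
Step 10: on BLACK (5,6): turn L to W, flip to white, move to (5,5). |black|=7
Step 11: on WHITE (5,5): turn R to N, flip to black, move to (4,5). |black|=8
Step 12: on WHITE (4,5): turn R to E, flip to black, move to (4,6). |black|=9

Answer: 9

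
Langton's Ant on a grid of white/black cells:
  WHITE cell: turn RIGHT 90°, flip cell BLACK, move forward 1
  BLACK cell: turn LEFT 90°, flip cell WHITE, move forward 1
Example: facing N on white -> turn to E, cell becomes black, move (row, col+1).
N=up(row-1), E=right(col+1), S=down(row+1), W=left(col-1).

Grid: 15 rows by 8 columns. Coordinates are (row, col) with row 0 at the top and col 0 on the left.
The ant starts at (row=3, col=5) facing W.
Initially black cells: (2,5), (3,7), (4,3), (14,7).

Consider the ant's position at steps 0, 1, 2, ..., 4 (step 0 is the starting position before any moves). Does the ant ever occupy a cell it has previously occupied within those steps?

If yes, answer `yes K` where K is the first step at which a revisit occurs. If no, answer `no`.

Answer: no

Derivation:
Step 1: on WHITE (3,5): turn R to N, flip to black, move to (2,5). |black|=5 — new cell
Step 2: on BLACK (2,5): turn L to W, flip to white, move to (2,4). |black|=4 — new cell
Step 3: on WHITE (2,4): turn R to N, flip to black, move to (1,4). |black|=5 — new cell
Step 4: on WHITE (1,4): turn R to E, flip to black, move to (1,5). |black|=6 — new cell
No revisit within 4 steps.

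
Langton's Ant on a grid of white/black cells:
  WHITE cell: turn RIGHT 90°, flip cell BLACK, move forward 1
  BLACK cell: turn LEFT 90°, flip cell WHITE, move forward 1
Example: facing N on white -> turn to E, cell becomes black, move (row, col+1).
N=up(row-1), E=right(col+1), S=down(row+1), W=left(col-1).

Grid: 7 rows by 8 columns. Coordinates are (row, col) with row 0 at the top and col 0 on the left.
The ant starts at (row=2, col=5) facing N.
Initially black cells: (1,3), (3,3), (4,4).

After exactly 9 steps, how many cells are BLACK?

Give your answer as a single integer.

Answer: 10

Derivation:
Step 1: on WHITE (2,5): turn R to E, flip to black, move to (2,6). |black|=4
Step 2: on WHITE (2,6): turn R to S, flip to black, move to (3,6). |black|=5
Step 3: on WHITE (3,6): turn R to W, flip to black, move to (3,5). |black|=6
Step 4: on WHITE (3,5): turn R to N, flip to black, move to (2,5). |black|=7
Step 5: on BLACK (2,5): turn L to W, flip to white, move to (2,4). |black|=6
Step 6: on WHITE (2,4): turn R to N, flip to black, move to (1,4). |black|=7
Step 7: on WHITE (1,4): turn R to E, flip to black, move to (1,5). |black|=8
Step 8: on WHITE (1,5): turn R to S, flip to black, move to (2,5). |black|=9
Step 9: on WHITE (2,5): turn R to W, flip to black, move to (2,4). |black|=10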